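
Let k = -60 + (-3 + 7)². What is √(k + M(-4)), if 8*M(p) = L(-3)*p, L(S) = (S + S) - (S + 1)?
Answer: I*√42 ≈ 6.4807*I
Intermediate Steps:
L(S) = -1 + S (L(S) = 2*S - (1 + S) = 2*S + (-1 - S) = -1 + S)
M(p) = -p/2 (M(p) = ((-1 - 3)*p)/8 = (-4*p)/8 = -p/2)
k = -44 (k = -60 + 4² = -60 + 16 = -44)
√(k + M(-4)) = √(-44 - ½*(-4)) = √(-44 + 2) = √(-42) = I*√42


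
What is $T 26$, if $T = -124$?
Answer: $-3224$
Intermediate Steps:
$T 26 = \left(-124\right) 26 = -3224$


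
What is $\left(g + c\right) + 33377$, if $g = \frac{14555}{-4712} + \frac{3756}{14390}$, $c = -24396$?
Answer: $\frac{304385531951}{33902840} \approx 8978.2$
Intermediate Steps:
$g = - \frac{95874089}{33902840}$ ($g = 14555 \left(- \frac{1}{4712}\right) + 3756 \cdot \frac{1}{14390} = - \frac{14555}{4712} + \frac{1878}{7195} = - \frac{95874089}{33902840} \approx -2.8279$)
$\left(g + c\right) + 33377 = \left(- \frac{95874089}{33902840} - 24396\right) + 33377 = - \frac{827189558729}{33902840} + 33377 = \frac{304385531951}{33902840}$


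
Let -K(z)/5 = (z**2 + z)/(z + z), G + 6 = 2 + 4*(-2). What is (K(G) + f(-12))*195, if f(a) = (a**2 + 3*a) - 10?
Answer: 48945/2 ≈ 24473.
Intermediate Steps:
G = -12 (G = -6 + (2 + 4*(-2)) = -6 + (2 - 8) = -6 - 6 = -12)
K(z) = -5*(z + z**2)/(2*z) (K(z) = -5*(z**2 + z)/(z + z) = -5*(z + z**2)/(2*z))
f(a) = -10 + a**2 + 3*a
(K(G) + f(-12))*195 = ((-5/2 - 5/2*(-12)) + (-10 + (-12)**2 + 3*(-12)))*195 = ((-5/2 + 30) + (-10 + 144 - 36))*195 = (55/2 + 98)*195 = (251/2)*195 = 48945/2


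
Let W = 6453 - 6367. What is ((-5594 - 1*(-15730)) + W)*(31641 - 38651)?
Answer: -71656220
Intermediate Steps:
W = 86
((-5594 - 1*(-15730)) + W)*(31641 - 38651) = ((-5594 - 1*(-15730)) + 86)*(31641 - 38651) = ((-5594 + 15730) + 86)*(-7010) = (10136 + 86)*(-7010) = 10222*(-7010) = -71656220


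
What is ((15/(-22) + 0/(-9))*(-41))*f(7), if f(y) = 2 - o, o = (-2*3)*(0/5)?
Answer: 615/11 ≈ 55.909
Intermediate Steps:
o = 0 (o = -0/5 = -6*0 = 0)
f(y) = 2 (f(y) = 2 - 1*0 = 2 + 0 = 2)
((15/(-22) + 0/(-9))*(-41))*f(7) = ((15/(-22) + 0/(-9))*(-41))*2 = ((15*(-1/22) + 0*(-⅑))*(-41))*2 = ((-15/22 + 0)*(-41))*2 = -15/22*(-41)*2 = (615/22)*2 = 615/11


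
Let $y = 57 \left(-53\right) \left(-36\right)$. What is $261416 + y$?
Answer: $370172$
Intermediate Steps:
$y = 108756$ ($y = \left(-3021\right) \left(-36\right) = 108756$)
$261416 + y = 261416 + 108756 = 370172$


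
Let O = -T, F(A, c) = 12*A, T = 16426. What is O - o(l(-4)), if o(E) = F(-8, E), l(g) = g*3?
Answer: -16330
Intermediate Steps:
l(g) = 3*g
o(E) = -96 (o(E) = 12*(-8) = -96)
O = -16426 (O = -1*16426 = -16426)
O - o(l(-4)) = -16426 - 1*(-96) = -16426 + 96 = -16330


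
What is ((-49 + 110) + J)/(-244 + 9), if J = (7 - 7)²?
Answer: -61/235 ≈ -0.25957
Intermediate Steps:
J = 0 (J = 0² = 0)
((-49 + 110) + J)/(-244 + 9) = ((-49 + 110) + 0)/(-244 + 9) = (61 + 0)/(-235) = 61*(-1/235) = -61/235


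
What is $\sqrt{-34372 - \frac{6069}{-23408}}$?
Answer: $\frac{i \sqrt{24022272109}}{836} \approx 185.4 i$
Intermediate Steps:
$\sqrt{-34372 - \frac{6069}{-23408}} = \sqrt{-34372 - - \frac{867}{3344}} = \sqrt{-34372 + \frac{867}{3344}} = \sqrt{- \frac{114939101}{3344}} = \frac{i \sqrt{24022272109}}{836}$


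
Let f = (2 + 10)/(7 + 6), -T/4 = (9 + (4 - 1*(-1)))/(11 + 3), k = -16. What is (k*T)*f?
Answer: 768/13 ≈ 59.077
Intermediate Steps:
T = -4 (T = -4*(9 + (4 - 1*(-1)))/(11 + 3) = -4*(9 + (4 + 1))/14 = -4*(9 + 5)/14 = -56/14 = -4*1 = -4)
f = 12/13 ≈ 0.92308
(k*T)*f = -16*(-4)*(12/13) = 64*(12/13) = 768/13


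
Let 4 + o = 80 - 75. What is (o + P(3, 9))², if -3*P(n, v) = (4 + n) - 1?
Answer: 1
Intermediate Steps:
P(n, v) = -1 - n/3 (P(n, v) = -((4 + n) - 1)/3 = -(3 + n)/3 = -1 - n/3)
o = 1 (o = -4 + (80 - 75) = -4 + 5 = 1)
(o + P(3, 9))² = (1 + (-1 - ⅓*3))² = (1 + (-1 - 1))² = (1 - 2)² = (-1)² = 1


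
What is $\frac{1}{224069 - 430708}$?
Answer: $- \frac{1}{206639} \approx -4.8394 \cdot 10^{-6}$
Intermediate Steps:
$\frac{1}{224069 - 430708} = \frac{1}{-206639} = - \frac{1}{206639}$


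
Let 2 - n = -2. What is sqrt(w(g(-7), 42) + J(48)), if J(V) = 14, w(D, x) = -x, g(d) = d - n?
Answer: 2*I*sqrt(7) ≈ 5.2915*I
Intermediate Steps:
n = 4 (n = 2 - 1*(-2) = 2 + 2 = 4)
g(d) = -4 + d (g(d) = d - 1*4 = d - 4 = -4 + d)
sqrt(w(g(-7), 42) + J(48)) = sqrt(-1*42 + 14) = sqrt(-42 + 14) = sqrt(-28) = 2*I*sqrt(7)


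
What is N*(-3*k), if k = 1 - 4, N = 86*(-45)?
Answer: -34830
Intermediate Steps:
N = -3870
k = -3
N*(-3*k) = -(-11610)*(-3) = -3870*9 = -34830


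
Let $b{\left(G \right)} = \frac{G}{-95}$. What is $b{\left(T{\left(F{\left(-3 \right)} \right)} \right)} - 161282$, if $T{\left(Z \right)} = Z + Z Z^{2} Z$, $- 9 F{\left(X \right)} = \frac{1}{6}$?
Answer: $- \frac{130282038232777}{807790320} \approx -1.6128 \cdot 10^{5}$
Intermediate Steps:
$F{\left(X \right)} = - \frac{1}{54}$ ($F{\left(X \right)} = - \frac{1}{9 \cdot 6} = \left(- \frac{1}{9}\right) \frac{1}{6} = - \frac{1}{54}$)
$T{\left(Z \right)} = Z + Z^{4}$ ($T{\left(Z \right)} = Z + Z^{3} Z = Z + Z^{4}$)
$b{\left(G \right)} = - \frac{G}{95}$ ($b{\left(G \right)} = G \left(- \frac{1}{95}\right) = - \frac{G}{95}$)
$b{\left(T{\left(F{\left(-3 \right)} \right)} \right)} - 161282 = - \frac{- \frac{1}{54} + \left(- \frac{1}{54}\right)^{4}}{95} - 161282 = - \frac{- \frac{1}{54} + \frac{1}{8503056}}{95} - 161282 = \left(- \frac{1}{95}\right) \left(- \frac{157463}{8503056}\right) - 161282 = \frac{157463}{807790320} - 161282 = - \frac{130282038232777}{807790320}$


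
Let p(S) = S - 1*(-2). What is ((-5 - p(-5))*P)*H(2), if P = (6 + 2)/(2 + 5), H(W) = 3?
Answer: -48/7 ≈ -6.8571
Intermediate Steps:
p(S) = 2 + S (p(S) = S + 2 = 2 + S)
P = 8/7 ≈ 1.1429
((-5 - p(-5))*P)*H(2) = ((-5 - (2 - 5))*(8/7))*3 = ((-5 - 1*(-3))*(8/7))*3 = ((-5 + 3)*(8/7))*3 = -2*8/7*3 = -16/7*3 = -48/7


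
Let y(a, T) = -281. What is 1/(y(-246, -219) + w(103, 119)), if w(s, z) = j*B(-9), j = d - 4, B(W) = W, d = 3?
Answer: -1/272 ≈ -0.0036765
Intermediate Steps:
j = -1 (j = 3 - 4 = -1)
w(s, z) = 9 (w(s, z) = -1*(-9) = 9)
1/(y(-246, -219) + w(103, 119)) = 1/(-281 + 9) = 1/(-272) = -1/272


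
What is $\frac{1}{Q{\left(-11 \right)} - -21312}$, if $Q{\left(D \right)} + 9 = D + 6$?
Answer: $\frac{1}{21298} \approx 4.6953 \cdot 10^{-5}$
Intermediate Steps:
$Q{\left(D \right)} = -3 + D$ ($Q{\left(D \right)} = -9 + \left(D + 6\right) = -9 + \left(6 + D\right) = -3 + D$)
$\frac{1}{Q{\left(-11 \right)} - -21312} = \frac{1}{\left(-3 - 11\right) - -21312} = \frac{1}{-14 + 21312} = \frac{1}{21298}$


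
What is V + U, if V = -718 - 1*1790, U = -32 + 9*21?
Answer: -2351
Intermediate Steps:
U = 157 (U = -32 + 189 = 157)
V = -2508 (V = -718 - 1790 = -2508)
V + U = -2508 + 157 = -2351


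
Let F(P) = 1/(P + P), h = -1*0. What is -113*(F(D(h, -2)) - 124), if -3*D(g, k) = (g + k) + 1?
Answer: 27685/2 ≈ 13843.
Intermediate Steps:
h = 0
D(g, k) = -1/3 - g/3 - k/3 (D(g, k) = -((g + k) + 1)/3 = -(1 + g + k)/3 = -1/3 - g/3 - k/3)
F(P) = 1/(2*P)
-113*(F(D(h, -2)) - 124) = -113*(1/(2*(-1/3 - 1/3*0 - 1/3*(-2))) - 124) = -113*(1/(2*(-1/3 + 0 + 2/3)) - 124) = -113*(1/(2*(1/3)) - 124) = -113*((1/2)*3 - 124) = -113*(3/2 - 124) = -113*(-245/2) = 27685/2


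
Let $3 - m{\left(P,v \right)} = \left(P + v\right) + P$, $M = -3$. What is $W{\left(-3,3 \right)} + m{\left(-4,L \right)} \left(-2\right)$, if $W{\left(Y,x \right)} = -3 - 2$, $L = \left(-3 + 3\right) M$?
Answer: $-27$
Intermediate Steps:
$L = 0$ ($L = \left(-3 + 3\right) \left(-3\right) = 0 \left(-3\right) = 0$)
$W{\left(Y,x \right)} = -5$ ($W{\left(Y,x \right)} = -3 - 2 = -5$)
$m{\left(P,v \right)} = 3 - v - 2 P$ ($m{\left(P,v \right)} = 3 - \left(\left(P + v\right) + P\right) = 3 - \left(v + 2 P\right) = 3 - v - 2 P$)
$W{\left(-3,3 \right)} + m{\left(-4,L \right)} \left(-2\right) = -5 + \left(3 - 0 - -8\right) \left(-2\right) = -5 + \left(3 + 0 + 8\right) \left(-2\right) = -5 + 11 \left(-2\right) = -5 - 22 = -27$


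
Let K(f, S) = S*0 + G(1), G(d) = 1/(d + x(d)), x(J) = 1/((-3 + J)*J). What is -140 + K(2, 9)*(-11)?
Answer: -162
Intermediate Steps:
x(J) = 1/(J*(-3 + J))
G(d) = 1/(d + 1/(d*(-3 + d)))
K(f, S) = 2 (K(f, S) = S*0 + 1*(-3 + 1)/(1 + 1²*(-3 + 1)) = 0 + 1*(-2)/(1 + 1*(-2)) = 0 + 1*(-2)/(1 - 2) = 0 + 1*(-2)/(-1) = 0 + 1*(-1)*(-2) = 0 + 2 = 2)
-140 + K(2, 9)*(-11) = -140 + 2*(-11) = -140 - 22 = -162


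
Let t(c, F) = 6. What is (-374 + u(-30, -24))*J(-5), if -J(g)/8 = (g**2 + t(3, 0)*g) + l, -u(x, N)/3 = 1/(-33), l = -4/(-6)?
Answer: -142584/11 ≈ -12962.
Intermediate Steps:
l = 2/3 (l = -4*(-1/6) = 2/3 ≈ 0.66667)
u(x, N) = 1/11 (u(x, N) = -3/(-33) = -3*(-1/33) = 1/11)
J(g) = -16/3 - 48*g - 8*g**2 (J(g) = -8*((g**2 + 6*g) + 2/3) = -8*(2/3 + g**2 + 6*g) = -16/3 - 48*g - 8*g**2)
(-374 + u(-30, -24))*J(-5) = (-374 + 1/11)*(-16/3 - 48*(-5) - 8*(-5)**2) = -4113*(-16/3 + 240 - 8*25)/11 = -4113*(-16/3 + 240 - 200)/11 = -4113/11*104/3 = -142584/11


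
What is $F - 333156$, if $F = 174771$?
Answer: $-158385$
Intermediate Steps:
$F - 333156 = 174771 - 333156 = -158385$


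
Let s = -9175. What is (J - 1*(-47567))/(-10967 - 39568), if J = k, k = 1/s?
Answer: -436427224/463658625 ≈ -0.94127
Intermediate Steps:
k = -1/9175 (k = 1/(-9175) = -1/9175 ≈ -0.00010899)
J = -1/9175 ≈ -0.00010899
(J - 1*(-47567))/(-10967 - 39568) = (-1/9175 - 1*(-47567))/(-10967 - 39568) = (-1/9175 + 47567)/(-50535) = (436427224/9175)*(-1/50535) = -436427224/463658625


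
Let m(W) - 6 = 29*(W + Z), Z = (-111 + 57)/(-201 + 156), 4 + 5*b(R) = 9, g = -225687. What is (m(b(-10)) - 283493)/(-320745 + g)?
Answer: 118093/227680 ≈ 0.51868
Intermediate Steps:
b(R) = 1 (b(R) = -⅘ + (⅕)*9 = -⅘ + 9/5 = 1)
Z = 6/5 (Z = -54/(-45) = -54*(-1/45) = 6/5 ≈ 1.2000)
m(W) = 204/5 + 29*W (m(W) = 6 + 29*(W + 6/5) = 6 + 29*(6/5 + W) = 6 + (174/5 + 29*W) = 204/5 + 29*W)
(m(b(-10)) - 283493)/(-320745 + g) = ((204/5 + 29*1) - 283493)/(-320745 - 225687) = ((204/5 + 29) - 283493)/(-546432) = (349/5 - 283493)*(-1/546432) = -1417116/5*(-1/546432) = 118093/227680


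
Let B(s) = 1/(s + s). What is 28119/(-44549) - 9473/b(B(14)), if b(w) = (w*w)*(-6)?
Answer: 165428885027/133647 ≈ 1.2378e+6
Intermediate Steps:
B(s) = 1/(2*s)
b(w) = -6*w² (b(w) = w²*(-6) = -6*w²)
28119/(-44549) - 9473/b(B(14)) = 28119/(-44549) - 9473/((-6*((½)/14)²)) = 28119*(-1/44549) - 9473/((-6*((½)*(1/14))²)) = -28119/44549 - 9473/((-6*(1/28)²)) = -28119/44549 - 9473/((-6*1/784)) = -28119/44549 - 9473/(-3/392) = -28119/44549 - 9473*(-392/3) = -28119/44549 + 3713416/3 = 165428885027/133647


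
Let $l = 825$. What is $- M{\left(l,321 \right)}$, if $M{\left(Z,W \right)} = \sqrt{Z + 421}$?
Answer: $- \sqrt{1246} \approx -35.299$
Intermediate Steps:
$M{\left(Z,W \right)} = \sqrt{421 + Z}$
$- M{\left(l,321 \right)} = - \sqrt{421 + 825} = - \sqrt{1246}$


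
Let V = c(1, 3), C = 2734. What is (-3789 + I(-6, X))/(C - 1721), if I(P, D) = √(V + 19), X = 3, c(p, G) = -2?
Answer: -3789/1013 + √17/1013 ≈ -3.7363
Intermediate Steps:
V = -2
I(P, D) = √17 (I(P, D) = √(-2 + 19) = √17)
(-3789 + I(-6, X))/(C - 1721) = (-3789 + √17)/(2734 - 1721) = (-3789 + √17)/1013 = (-3789 + √17)*(1/1013) = -3789/1013 + √17/1013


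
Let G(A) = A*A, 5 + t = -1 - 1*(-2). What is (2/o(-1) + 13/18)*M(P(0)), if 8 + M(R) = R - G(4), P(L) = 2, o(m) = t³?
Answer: -2189/144 ≈ -15.201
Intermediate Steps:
t = -4 (t = -5 + (-1 - 1*(-2)) = -5 + (-1 + 2) = -5 + 1 = -4)
o(m) = -64 (o(m) = (-4)³ = -64)
G(A) = A²
M(R) = -24 + R (M(R) = -8 + (R - 1*4²) = -8 + (R - 1*16) = -8 + (R - 16) = -8 + (-16 + R) = -24 + R)
(2/o(-1) + 13/18)*M(P(0)) = (2/(-64) + 13/18)*(-24 + 2) = (2*(-1/64) + 13*(1/18))*(-22) = (-1/32 + 13/18)*(-22) = (199/288)*(-22) = -2189/144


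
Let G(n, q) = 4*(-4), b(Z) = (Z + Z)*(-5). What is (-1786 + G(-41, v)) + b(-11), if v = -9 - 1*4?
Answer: -1692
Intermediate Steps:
b(Z) = -10*Z (b(Z) = (2*Z)*(-5) = -10*Z)
v = -13 (v = -9 - 4 = -13)
G(n, q) = -16
(-1786 + G(-41, v)) + b(-11) = (-1786 - 16) - 10*(-11) = -1802 + 110 = -1692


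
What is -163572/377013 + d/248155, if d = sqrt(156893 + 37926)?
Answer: -54524/125671 + sqrt(194819)/248155 ≈ -0.43208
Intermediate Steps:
d = sqrt(194819) ≈ 441.38
-163572/377013 + d/248155 = -163572/377013 + sqrt(194819)/248155 = -163572*1/377013 + sqrt(194819)*(1/248155) = -54524/125671 + sqrt(194819)/248155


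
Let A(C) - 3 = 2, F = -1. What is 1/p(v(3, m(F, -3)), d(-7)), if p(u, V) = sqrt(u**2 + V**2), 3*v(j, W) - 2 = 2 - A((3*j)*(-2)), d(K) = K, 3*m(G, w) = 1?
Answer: 3*sqrt(442)/442 ≈ 0.14270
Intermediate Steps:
m(G, w) = 1/3 (m(G, w) = (1/3)*1 = 1/3)
A(C) = 5 (A(C) = 3 + 2 = 5)
v(j, W) = -1/3 (v(j, W) = 2/3 + (2 - 1*5)/3 = 2/3 + (2 - 5)/3 = 2/3 + (1/3)*(-3) = 2/3 - 1 = -1/3)
p(u, V) = sqrt(V**2 + u**2)
1/p(v(3, m(F, -3)), d(-7)) = 1/(sqrt((-7)**2 + (-1/3)**2)) = 1/(sqrt(49 + 1/9)) = 1/(sqrt(442/9)) = 1/(sqrt(442)/3) = 3*sqrt(442)/442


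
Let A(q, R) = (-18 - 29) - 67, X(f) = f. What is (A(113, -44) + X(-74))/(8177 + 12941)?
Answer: -94/10559 ≈ -0.0089024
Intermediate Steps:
A(q, R) = -114 (A(q, R) = -47 - 67 = -114)
(A(113, -44) + X(-74))/(8177 + 12941) = (-114 - 74)/(8177 + 12941) = -188/21118 = -188*1/21118 = -94/10559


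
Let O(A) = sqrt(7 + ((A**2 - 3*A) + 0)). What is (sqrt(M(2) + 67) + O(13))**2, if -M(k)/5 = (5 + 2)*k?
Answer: 134 + 2*I*sqrt(411) ≈ 134.0 + 40.546*I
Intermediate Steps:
M(k) = -35*k (M(k) = -5*(5 + 2)*k = -35*k)
O(A) = sqrt(7 + A**2 - 3*A) (O(A) = sqrt(7 + (A**2 - 3*A)) = sqrt(7 + A**2 - 3*A))
(sqrt(M(2) + 67) + O(13))**2 = (sqrt(-35*2 + 67) + sqrt(7 + 13**2 - 3*13))**2 = (sqrt(-70 + 67) + sqrt(7 + 169 - 39))**2 = (sqrt(-3) + sqrt(137))**2 = (I*sqrt(3) + sqrt(137))**2 = (sqrt(137) + I*sqrt(3))**2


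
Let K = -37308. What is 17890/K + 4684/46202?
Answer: -162950777/430926054 ≈ -0.37814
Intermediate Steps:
17890/K + 4684/46202 = 17890/(-37308) + 4684/46202 = 17890*(-1/37308) + 4684*(1/46202) = -8945/18654 + 2342/23101 = -162950777/430926054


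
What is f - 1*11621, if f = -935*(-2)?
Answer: -9751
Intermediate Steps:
f = 1870
f - 1*11621 = 1870 - 1*11621 = 1870 - 11621 = -9751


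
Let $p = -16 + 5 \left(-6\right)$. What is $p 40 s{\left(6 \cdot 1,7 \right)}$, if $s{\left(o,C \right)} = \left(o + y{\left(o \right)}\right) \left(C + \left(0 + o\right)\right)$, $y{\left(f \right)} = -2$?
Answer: $-95680$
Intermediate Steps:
$s{\left(o,C \right)} = \left(-2 + o\right) \left(C + o\right)$ ($s{\left(o,C \right)} = \left(o - 2\right) \left(C + \left(0 + o\right)\right) = \left(-2 + o\right) \left(C + o\right)$)
$p = -46$ ($p = -16 - 30 = -46$)
$p 40 s{\left(6 \cdot 1,7 \right)} = \left(-46\right) 40 \left(\left(6 \cdot 1\right)^{2} - 14 - 2 \cdot 6 \cdot 1 + 7 \cdot 6 \cdot 1\right) = - 1840 \left(6^{2} - 14 - 12 + 7 \cdot 6\right) = - 1840 \left(36 - 14 - 12 + 42\right) = \left(-1840\right) 52 = -95680$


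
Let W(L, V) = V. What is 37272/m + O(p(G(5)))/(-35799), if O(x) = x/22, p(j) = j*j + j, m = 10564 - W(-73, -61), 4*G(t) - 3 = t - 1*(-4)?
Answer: 4892413286/1394669375 ≈ 3.5079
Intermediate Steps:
G(t) = 7/4 + t/4 (G(t) = 3/4 + (t - 1*(-4))/4 = 3/4 + (t + 4)/4 = 3/4 + (4 + t)/4 = 3/4 + (1 + t/4) = 7/4 + t/4)
m = 10625 (m = 10564 - 1*(-61) = 10564 + 61 = 10625)
p(j) = j + j**2 (p(j) = j**2 + j = j + j**2)
O(x) = x/22 (O(x) = x*(1/22) = x/22)
37272/m + O(p(G(5)))/(-35799) = 37272/10625 + (((7/4 + (1/4)*5)*(1 + (7/4 + (1/4)*5)))/22)/(-35799) = 37272*(1/10625) + (((7/4 + 5/4)*(1 + (7/4 + 5/4)))/22)*(-1/35799) = 37272/10625 + ((3*(1 + 3))/22)*(-1/35799) = 37272/10625 + ((3*4)/22)*(-1/35799) = 37272/10625 + ((1/22)*12)*(-1/35799) = 37272/10625 + (6/11)*(-1/35799) = 37272/10625 - 2/131263 = 4892413286/1394669375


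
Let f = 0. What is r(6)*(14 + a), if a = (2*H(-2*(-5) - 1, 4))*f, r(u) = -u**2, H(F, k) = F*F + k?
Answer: -504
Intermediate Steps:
H(F, k) = k + F**2 (H(F, k) = F**2 + k = k + F**2)
a = 0 (a = (2*(4 + (-2*(-5) - 1)**2))*0 = (2*(4 + (10 - 1)**2))*0 = (2*(4 + 9**2))*0 = (2*(4 + 81))*0 = (2*85)*0 = 170*0 = 0)
r(6)*(14 + a) = (-1*6**2)*(14 + 0) = -1*36*14 = -36*14 = -504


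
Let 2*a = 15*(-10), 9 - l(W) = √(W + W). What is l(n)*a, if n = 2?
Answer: -525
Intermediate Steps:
l(W) = 9 - √2*√W (l(W) = 9 - √(W + W) = 9 - √(2*W) = 9 - √2*√W)
a = -75 (a = (15*(-10))/2 = (½)*(-150) = -75)
l(n)*a = (9 - √2*√2)*(-75) = (9 - 2)*(-75) = 7*(-75) = -525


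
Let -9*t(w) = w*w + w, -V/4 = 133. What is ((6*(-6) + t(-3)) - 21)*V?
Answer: 92036/3 ≈ 30679.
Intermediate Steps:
V = -532 (V = -4*133 = -532)
t(w) = -w/9 - w²/9 (t(w) = -(w*w + w)/9 = -(w² + w)/9 = -(w + w²)/9 = -w/9 - w²/9)
((6*(-6) + t(-3)) - 21)*V = ((6*(-6) - ⅑*(-3)*(1 - 3)) - 21)*(-532) = ((-36 - ⅑*(-3)*(-2)) - 21)*(-532) = ((-36 - ⅔) - 21)*(-532) = (-110/3 - 21)*(-532) = -173/3*(-532) = 92036/3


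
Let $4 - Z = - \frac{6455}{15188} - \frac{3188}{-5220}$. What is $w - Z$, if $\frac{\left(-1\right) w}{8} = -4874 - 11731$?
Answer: $\frac{2632858365301}{19820340} \approx 1.3284 \cdot 10^{5}$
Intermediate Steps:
$Z = \frac{75600299}{19820340}$ ($Z = 4 - \left(- \frac{6455}{15188} - \frac{3188}{-5220}\right) = 4 - \left(\left(-6455\right) \frac{1}{15188} - - \frac{797}{1305}\right) = 4 - \left(- \frac{6455}{15188} + \frac{797}{1305}\right) = 4 - \frac{3681061}{19820340} = \frac{75600299}{19820340} \approx 3.8143$)
$w = 132840$ ($w = - 8 \left(-4874 - 11731\right) = \left(-8\right) \left(-16605\right) = 132840$)
$w - Z = 132840 - \frac{75600299}{19820340} = \frac{2632858365301}{19820340}$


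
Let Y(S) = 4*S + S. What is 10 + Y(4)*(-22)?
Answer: -430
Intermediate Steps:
Y(S) = 5*S
10 + Y(4)*(-22) = 10 + (5*4)*(-22) = 10 + 20*(-22) = 10 - 440 = -430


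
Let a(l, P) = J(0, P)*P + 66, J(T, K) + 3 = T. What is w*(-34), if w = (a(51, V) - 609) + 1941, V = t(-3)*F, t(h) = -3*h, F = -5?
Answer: -52122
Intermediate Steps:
J(T, K) = -3 + T
V = -45 (V = -3*(-3)*(-5) = 9*(-5) = -45)
a(l, P) = 66 - 3*P (a(l, P) = (-3 + 0)*P + 66 = -3*P + 66 = 66 - 3*P)
w = 1533 (w = ((66 - 3*(-45)) - 609) + 1941 = ((66 + 135) - 609) + 1941 = (201 - 609) + 1941 = -408 + 1941 = 1533)
w*(-34) = 1533*(-34) = -52122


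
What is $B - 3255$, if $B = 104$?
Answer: $-3151$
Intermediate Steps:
$B - 3255 = 104 - 3255 = -3151$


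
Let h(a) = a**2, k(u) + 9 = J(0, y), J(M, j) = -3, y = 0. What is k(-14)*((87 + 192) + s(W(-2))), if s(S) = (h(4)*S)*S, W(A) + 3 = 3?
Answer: -3348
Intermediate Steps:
W(A) = 0 (W(A) = -3 + 3 = 0)
k(u) = -12 (k(u) = -9 - 3 = -12)
s(S) = 16*S**2 (s(S) = (4**2*S)*S = (16*S)*S = 16*S**2)
k(-14)*((87 + 192) + s(W(-2))) = -12*((87 + 192) + 16*0**2) = -12*(279 + 16*0) = -12*(279 + 0) = -12*279 = -3348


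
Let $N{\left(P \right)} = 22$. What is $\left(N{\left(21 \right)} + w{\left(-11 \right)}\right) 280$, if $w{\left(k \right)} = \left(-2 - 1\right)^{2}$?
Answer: $8680$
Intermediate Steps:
$w{\left(k \right)} = 9$ ($w{\left(k \right)} = \left(-3\right)^{2} = 9$)
$\left(N{\left(21 \right)} + w{\left(-11 \right)}\right) 280 = \left(22 + 9\right) 280 = 31 \cdot 280 = 8680$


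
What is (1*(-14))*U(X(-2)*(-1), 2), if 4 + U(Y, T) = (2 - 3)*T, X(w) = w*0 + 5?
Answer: 84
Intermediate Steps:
X(w) = 5 (X(w) = 0 + 5 = 5)
U(Y, T) = -4 - T (U(Y, T) = -4 + (2 - 3)*T = -4 - T)
(1*(-14))*U(X(-2)*(-1), 2) = (1*(-14))*(-4 - 1*2) = -14*(-4 - 2) = -14*(-6) = 84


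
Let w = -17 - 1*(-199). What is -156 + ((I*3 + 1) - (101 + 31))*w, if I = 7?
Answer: -20176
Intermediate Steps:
w = 182 (w = -17 + 199 = 182)
-156 + ((I*3 + 1) - (101 + 31))*w = -156 + ((7*3 + 1) - (101 + 31))*182 = -156 + ((21 + 1) - 1*132)*182 = -156 + (22 - 132)*182 = -156 - 110*182 = -156 - 20020 = -20176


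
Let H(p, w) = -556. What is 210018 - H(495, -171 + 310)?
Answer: 210574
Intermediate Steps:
210018 - H(495, -171 + 310) = 210018 - 1*(-556) = 210018 + 556 = 210574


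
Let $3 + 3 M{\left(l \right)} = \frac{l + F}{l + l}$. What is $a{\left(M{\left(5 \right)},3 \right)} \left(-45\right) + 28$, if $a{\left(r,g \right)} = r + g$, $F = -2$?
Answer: $- \frac{133}{2} \approx -66.5$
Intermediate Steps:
$M{\left(l \right)} = -1 + \frac{-2 + l}{6 l}$ ($M{\left(l \right)} = -1 + \frac{\left(l - 2\right) \frac{1}{l + l}}{3} = -1 + \frac{\left(-2 + l\right) \frac{1}{2 l}}{3} = -1 + \frac{\frac{1}{2} \frac{1}{l} \left(-2 + l\right)}{3} = -1 + \frac{-2 + l}{6 l}$)
$a{\left(r,g \right)} = g + r$
$a{\left(M{\left(5 \right)},3 \right)} \left(-45\right) + 28 = \left(3 + \frac{-2 - 25}{6 \cdot 5}\right) \left(-45\right) + 28 = \left(3 + \frac{1}{6} \cdot \frac{1}{5} \left(-2 - 25\right)\right) \left(-45\right) + 28 = \left(3 + \frac{1}{6} \cdot \frac{1}{5} \left(-27\right)\right) \left(-45\right) + 28 = \left(3 - \frac{9}{10}\right) \left(-45\right) + 28 = \frac{21}{10} \left(-45\right) + 28 = - \frac{189}{2} + 28 = - \frac{133}{2}$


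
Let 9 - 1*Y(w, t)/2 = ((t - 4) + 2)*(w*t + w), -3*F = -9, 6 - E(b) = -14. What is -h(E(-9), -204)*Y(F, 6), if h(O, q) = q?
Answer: -30600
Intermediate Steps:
E(b) = 20 (E(b) = 6 - 1*(-14) = 6 + 14 = 20)
F = 3 (F = -1/3*(-9) = 3)
Y(w, t) = 18 - 2*(-2 + t)*(w + t*w) (Y(w, t) = 18 - 2*((t - 4) + 2)*(w*t + w) = 18 - 2*((-4 + t) + 2)*(t*w + w) = 18 - 2*(-2 + t)*(w + t*w))
-h(E(-9), -204)*Y(F, 6) = -(-204)*(18 + 4*3 - 2*3*6**2 + 2*6*3) = -(-204)*(18 + 12 - 2*3*36 + 36) = -(-204)*(18 + 12 - 216 + 36) = -(-204)*(-150) = -1*30600 = -30600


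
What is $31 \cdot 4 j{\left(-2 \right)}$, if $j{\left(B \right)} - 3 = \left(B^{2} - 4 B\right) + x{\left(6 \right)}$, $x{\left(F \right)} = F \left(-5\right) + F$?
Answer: $-1116$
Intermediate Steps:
$x{\left(F \right)} = - 4 F$ ($x{\left(F \right)} = - 5 F + F = - 4 F$)
$j{\left(B \right)} = -21 + B^{2} - 4 B$ ($j{\left(B \right)} = 3 - \left(24 - B^{2} + 4 B\right) = -21 + B^{2} - 4 B$)
$31 \cdot 4 j{\left(-2 \right)} = 31 \cdot 4 \left(-21 + \left(-2\right)^{2} - -8\right) = 124 \left(-21 + 4 + 8\right) = 124 \left(-9\right) = -1116$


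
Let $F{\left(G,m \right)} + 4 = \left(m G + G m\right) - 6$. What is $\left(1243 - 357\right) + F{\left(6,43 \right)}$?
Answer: $1392$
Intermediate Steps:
$F{\left(G,m \right)} = -10 + 2 G m$ ($F{\left(G,m \right)} = -4 - \left(6 - G m - m G\right) = -4 + \left(\left(G m + G m\right) - 6\right) = -4 + \left(2 G m - 6\right) = -4 + \left(-6 + 2 G m\right) = -10 + 2 G m$)
$\left(1243 - 357\right) + F{\left(6,43 \right)} = \left(1243 - 357\right) - \left(10 - 516\right) = 886 + \left(-10 + 516\right) = 886 + 506 = 1392$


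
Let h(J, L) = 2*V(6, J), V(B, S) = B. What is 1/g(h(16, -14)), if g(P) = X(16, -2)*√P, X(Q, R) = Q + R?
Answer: √3/84 ≈ 0.020620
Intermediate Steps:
h(J, L) = 12 (h(J, L) = 2*6 = 12)
g(P) = 14*√P (g(P) = (16 - 2)*√P = 14*√P)
1/g(h(16, -14)) = 1/(14*√12) = 1/(14*(2*√3)) = 1/(28*√3) = √3/84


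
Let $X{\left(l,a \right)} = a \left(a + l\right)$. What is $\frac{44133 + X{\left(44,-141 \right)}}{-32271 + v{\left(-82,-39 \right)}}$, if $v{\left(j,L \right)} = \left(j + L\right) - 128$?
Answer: $- \frac{1927}{1084} \approx -1.7777$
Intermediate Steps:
$v{\left(j,L \right)} = -128 + L + j$ ($v{\left(j,L \right)} = \left(L + j\right) - 128 = -128 + L + j$)
$\frac{44133 + X{\left(44,-141 \right)}}{-32271 + v{\left(-82,-39 \right)}} = \frac{44133 - 141 \left(-141 + 44\right)}{-32271 - 249} = \frac{44133 - -13677}{-32271 - 249} = \frac{44133 + 13677}{-32520} = 57810 \left(- \frac{1}{32520}\right) = - \frac{1927}{1084}$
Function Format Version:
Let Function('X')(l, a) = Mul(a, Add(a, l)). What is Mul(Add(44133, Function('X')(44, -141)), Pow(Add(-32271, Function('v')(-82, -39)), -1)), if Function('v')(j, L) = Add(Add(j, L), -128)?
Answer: Rational(-1927, 1084) ≈ -1.7777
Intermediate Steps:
Function('v')(j, L) = Add(-128, L, j) (Function('v')(j, L) = Add(Add(L, j), -128) = Add(-128, L, j))
Mul(Add(44133, Function('X')(44, -141)), Pow(Add(-32271, Function('v')(-82, -39)), -1)) = Mul(Add(44133, Mul(-141, Add(-141, 44))), Pow(Add(-32271, Add(-128, -39, -82)), -1)) = Mul(Add(44133, Mul(-141, -97)), Pow(Add(-32271, -249), -1)) = Mul(Add(44133, 13677), Pow(-32520, -1)) = Mul(57810, Rational(-1, 32520)) = Rational(-1927, 1084)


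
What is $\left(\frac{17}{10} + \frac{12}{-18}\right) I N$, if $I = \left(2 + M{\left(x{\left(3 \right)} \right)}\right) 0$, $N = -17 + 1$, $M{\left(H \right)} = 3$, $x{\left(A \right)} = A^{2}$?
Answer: $0$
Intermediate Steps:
$N = -16$
$I = 0$ ($I = \left(2 + 3\right) 0 = 5 \cdot 0 = 0$)
$\left(\frac{17}{10} + \frac{12}{-18}\right) I N = \left(\frac{17}{10} + \frac{12}{-18}\right) 0 \left(-16\right) = \left(17 \cdot \frac{1}{10} + 12 \left(- \frac{1}{18}\right)\right) 0 \left(-16\right) = \left(\frac{17}{10} - \frac{2}{3}\right) 0 \left(-16\right) = \frac{31}{30} \cdot 0 \left(-16\right) = 0 \left(-16\right) = 0$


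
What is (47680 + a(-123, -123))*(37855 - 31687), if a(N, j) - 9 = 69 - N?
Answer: 295330008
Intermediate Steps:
a(N, j) = 78 - N (a(N, j) = 9 + (69 - N) = 78 - N)
(47680 + a(-123, -123))*(37855 - 31687) = (47680 + (78 - 1*(-123)))*(37855 - 31687) = (47680 + (78 + 123))*6168 = (47680 + 201)*6168 = 47881*6168 = 295330008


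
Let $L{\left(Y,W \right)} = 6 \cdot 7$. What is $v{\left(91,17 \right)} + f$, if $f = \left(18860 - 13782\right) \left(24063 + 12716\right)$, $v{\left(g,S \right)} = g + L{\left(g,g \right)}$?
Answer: $186763895$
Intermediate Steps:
$L{\left(Y,W \right)} = 42$
$v{\left(g,S \right)} = 42 + g$ ($v{\left(g,S \right)} = g + 42 = 42 + g$)
$f = 186763762$ ($f = 5078 \cdot 36779 = 186763762$)
$v{\left(91,17 \right)} + f = \left(42 + 91\right) + 186763762 = 133 + 186763762 = 186763895$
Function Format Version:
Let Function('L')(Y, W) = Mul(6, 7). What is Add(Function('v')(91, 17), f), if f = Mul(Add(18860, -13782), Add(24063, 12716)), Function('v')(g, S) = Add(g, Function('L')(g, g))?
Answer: 186763895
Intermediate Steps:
Function('L')(Y, W) = 42
Function('v')(g, S) = Add(42, g) (Function('v')(g, S) = Add(g, 42) = Add(42, g))
f = 186763762 (f = Mul(5078, 36779) = 186763762)
Add(Function('v')(91, 17), f) = Add(Add(42, 91), 186763762) = Add(133, 186763762) = 186763895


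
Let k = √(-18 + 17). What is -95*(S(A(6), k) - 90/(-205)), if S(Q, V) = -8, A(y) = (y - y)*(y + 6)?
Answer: 29450/41 ≈ 718.29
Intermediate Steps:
A(y) = 0 (A(y) = 0*(6 + y) = 0)
k = I (k = √(-1) = I ≈ 1.0*I)
-95*(S(A(6), k) - 90/(-205)) = -95*(-8 - 90/(-205)) = -95*(-8 - 90*(-1/205)) = -95*(-8 + 18/41) = -95*(-310/41) = 29450/41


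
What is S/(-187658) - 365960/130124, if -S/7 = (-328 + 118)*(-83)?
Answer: -6599861555/3052351199 ≈ -2.1622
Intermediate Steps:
S = -122010 (S = -7*(-328 + 118)*(-83) = -(-1470)*(-83) = -7*17430 = -122010)
S/(-187658) - 365960/130124 = -122010/(-187658) - 365960/130124 = -122010*(-1/187658) - 365960*1/130124 = 61005/93829 - 91490/32531 = -6599861555/3052351199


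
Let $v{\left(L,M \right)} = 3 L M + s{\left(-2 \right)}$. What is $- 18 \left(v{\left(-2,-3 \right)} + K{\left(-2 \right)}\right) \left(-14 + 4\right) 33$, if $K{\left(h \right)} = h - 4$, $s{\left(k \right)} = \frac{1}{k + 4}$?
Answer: $74250$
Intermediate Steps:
$s{\left(k \right)} = \frac{1}{4 + k}$
$K{\left(h \right)} = -4 + h$
$v{\left(L,M \right)} = \frac{1}{2} + 3 L M$ ($v{\left(L,M \right)} = 3 L M + \frac{1}{4 - 2} = 3 L M + \frac{1}{2} = \frac{1}{2} + 3 L M$)
$- 18 \left(v{\left(-2,-3 \right)} + K{\left(-2 \right)}\right) \left(-14 + 4\right) 33 = - 18 \left(\left(\frac{1}{2} + 3 \left(-2\right) \left(-3\right)\right) - 6\right) \left(-14 + 4\right) 33 = - 18 \left(\left(\frac{1}{2} + 18\right) - 6\right) \left(-10\right) 33 = - 18 \left(\frac{37}{2} - 6\right) \left(-10\right) 33 = - 18 \cdot \frac{25}{2} \left(-10\right) 33 = \left(-18\right) \left(-125\right) 33 = 2250 \cdot 33 = 74250$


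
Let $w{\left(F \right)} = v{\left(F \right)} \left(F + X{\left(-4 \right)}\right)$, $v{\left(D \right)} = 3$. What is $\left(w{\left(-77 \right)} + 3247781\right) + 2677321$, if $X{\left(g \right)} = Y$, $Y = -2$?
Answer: $5924865$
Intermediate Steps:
$X{\left(g \right)} = -2$
$w{\left(F \right)} = -6 + 3 F$ ($w{\left(F \right)} = 3 \left(F - 2\right) = 3 \left(-2 + F\right) = -6 + 3 F$)
$\left(w{\left(-77 \right)} + 3247781\right) + 2677321 = \left(\left(-6 + 3 \left(-77\right)\right) + 3247781\right) + 2677321 = \left(\left(-6 - 231\right) + 3247781\right) + 2677321 = \left(-237 + 3247781\right) + 2677321 = 3247544 + 2677321 = 5924865$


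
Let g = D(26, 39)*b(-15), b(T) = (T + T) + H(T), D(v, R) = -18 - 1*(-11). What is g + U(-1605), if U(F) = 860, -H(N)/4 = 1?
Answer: 1098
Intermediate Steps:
H(N) = -4 (H(N) = -4*1 = -4)
D(v, R) = -7 (D(v, R) = -18 + 11 = -7)
b(T) = -4 + 2*T (b(T) = (T + T) - 4 = 2*T - 4 = -4 + 2*T)
g = 238 (g = -7*(-4 + 2*(-15)) = -7*(-4 - 30) = -7*(-34) = 238)
g + U(-1605) = 238 + 860 = 1098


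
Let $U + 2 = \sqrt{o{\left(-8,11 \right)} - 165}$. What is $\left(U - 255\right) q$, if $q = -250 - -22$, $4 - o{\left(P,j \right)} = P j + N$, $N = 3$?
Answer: $58596 - 456 i \sqrt{19} \approx 58596.0 - 1987.7 i$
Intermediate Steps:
$o{\left(P,j \right)} = 1 - P j$ ($o{\left(P,j \right)} = 4 - \left(P j + 3\right) = 4 - \left(3 + P j\right) = 1 - P j$)
$q = -228$ ($q = -250 + 22 = -228$)
$U = -2 + 2 i \sqrt{19}$ ($U = -2 + \sqrt{\left(1 - \left(-8\right) 11\right) - 165} = -2 + \sqrt{\left(1 + 88\right) - 165} = -2 + \sqrt{89 - 165} = -2 + \sqrt{-76} = -2 + 2 i \sqrt{19} \approx -2.0 + 8.7178 i$)
$\left(U - 255\right) q = \left(\left(-2 + 2 i \sqrt{19}\right) - 255\right) \left(-228\right) = \left(-257 + 2 i \sqrt{19}\right) \left(-228\right) = 58596 - 456 i \sqrt{19}$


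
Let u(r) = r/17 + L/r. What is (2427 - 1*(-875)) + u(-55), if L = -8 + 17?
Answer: 3084192/935 ≈ 3298.6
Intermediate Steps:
L = 9
u(r) = 9/r + r/17 (u(r) = r/17 + 9/r = 9/r + r/17)
(2427 - 1*(-875)) + u(-55) = (2427 - 1*(-875)) + (9/(-55) + (1/17)*(-55)) = (2427 + 875) + (9*(-1/55) - 55/17) = 3302 + (-9/55 - 55/17) = 3302 - 3178/935 = 3084192/935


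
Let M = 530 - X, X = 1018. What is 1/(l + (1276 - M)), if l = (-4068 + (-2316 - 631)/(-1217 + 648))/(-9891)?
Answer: 5627979/9930066701 ≈ 0.00056676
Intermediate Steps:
M = -488 (M = 530 - 1*1018 = 530 - 1018 = -488)
l = 2311745/5627979 (l = (-4068 - 2947/(-569))*(-1/9891) = (-4068 - 2947*(-1/569))*(-1/9891) = (-4068 + 2947/569)*(-1/9891) = -2311745/569*(-1/9891) = 2311745/5627979 ≈ 0.41076)
1/(l + (1276 - M)) = 1/(2311745/5627979 + (1276 - 1*(-488))) = 1/(2311745/5627979 + (1276 + 488)) = 1/(2311745/5627979 + 1764) = 1/(9930066701/5627979) = 5627979/9930066701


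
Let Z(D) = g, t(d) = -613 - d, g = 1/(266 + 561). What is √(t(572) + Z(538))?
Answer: I*√810455038/827 ≈ 34.424*I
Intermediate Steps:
g = 1/827 ≈ 0.0012092
Z(D) = 1/827
√(t(572) + Z(538)) = √((-613 - 1*572) + 1/827) = √((-613 - 572) + 1/827) = √(-1185 + 1/827) = √(-979994/827) = I*√810455038/827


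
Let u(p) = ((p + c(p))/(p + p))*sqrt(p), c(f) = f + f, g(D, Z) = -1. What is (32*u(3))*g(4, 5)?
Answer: -48*sqrt(3) ≈ -83.138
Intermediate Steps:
c(f) = 2*f
u(p) = 3*sqrt(p)/2 (u(p) = ((p + 2*p)/(p + p))*sqrt(p) = ((3*p)/((2*p)))*sqrt(p) = ((3*p)*(1/(2*p)))*sqrt(p) = 3*sqrt(p)/2)
(32*u(3))*g(4, 5) = (32*(3*sqrt(3)/2))*(-1) = (48*sqrt(3))*(-1) = -48*sqrt(3)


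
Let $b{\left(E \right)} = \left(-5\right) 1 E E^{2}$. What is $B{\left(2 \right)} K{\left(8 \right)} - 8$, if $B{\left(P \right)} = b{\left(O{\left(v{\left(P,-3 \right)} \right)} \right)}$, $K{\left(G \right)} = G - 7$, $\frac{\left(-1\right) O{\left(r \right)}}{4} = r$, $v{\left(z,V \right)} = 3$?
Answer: $8632$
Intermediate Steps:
$O{\left(r \right)} = - 4 r$
$K{\left(G \right)} = -7 + G$
$b{\left(E \right)} = - 5 E^{3}$ ($b{\left(E \right)} = - 5 E E^{2} = - 5 E^{3}$)
$B{\left(P \right)} = 8640$ ($B{\left(P \right)} = - 5 \left(\left(-4\right) 3\right)^{3} = - 5 \left(-12\right)^{3} = \left(-5\right) \left(-1728\right) = 8640$)
$B{\left(2 \right)} K{\left(8 \right)} - 8 = 8640 \left(-7 + 8\right) - 8 = 8640 \cdot 1 - 8 = 8640 - 8 = 8632$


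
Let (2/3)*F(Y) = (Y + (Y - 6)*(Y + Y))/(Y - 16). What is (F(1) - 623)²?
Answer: 38700841/100 ≈ 3.8701e+5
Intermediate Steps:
F(Y) = 3*(Y + 2*Y*(-6 + Y))/(2*(-16 + Y)) (F(Y) = 3*((Y + (Y - 6)*(Y + Y))/(Y - 16))/2 = 3*((Y + (-6 + Y)*(2*Y))/(-16 + Y))/2 = 3*((Y + 2*Y*(-6 + Y))/(-16 + Y))/2 = 3*(Y + 2*Y*(-6 + Y))/(2*(-16 + Y)))
(F(1) - 623)² = ((3/2)*1*(-11 + 2*1)/(-16 + 1) - 623)² = ((3/2)*1*(-11 + 2)/(-15) - 623)² = ((3/2)*1*(-1/15)*(-9) - 623)² = (9/10 - 623)² = (-6221/10)² = 38700841/100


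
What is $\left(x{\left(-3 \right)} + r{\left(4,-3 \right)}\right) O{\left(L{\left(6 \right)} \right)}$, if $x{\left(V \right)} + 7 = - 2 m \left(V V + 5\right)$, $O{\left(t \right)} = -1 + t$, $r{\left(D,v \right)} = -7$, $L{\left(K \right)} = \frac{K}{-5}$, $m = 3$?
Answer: $\frac{1078}{5} \approx 215.6$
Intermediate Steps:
$L{\left(K \right)} = - \frac{K}{5}$ ($L{\left(K \right)} = K \left(- \frac{1}{5}\right) = - \frac{K}{5}$)
$x{\left(V \right)} = -37 - 6 V^{2}$ ($x{\left(V \right)} = -7 + \left(-2\right) 3 \left(V V + 5\right) = -7 - 6 \left(V^{2} + 5\right) = -7 - 6 \left(5 + V^{2}\right) = -7 - \left(30 + 6 V^{2}\right) = -37 - 6 V^{2}$)
$\left(x{\left(-3 \right)} + r{\left(4,-3 \right)}\right) O{\left(L{\left(6 \right)} \right)} = \left(\left(-37 - 6 \left(-3\right)^{2}\right) - 7\right) \left(-1 - \frac{6}{5}\right) = \left(\left(-37 - 54\right) - 7\right) \left(-1 - \frac{6}{5}\right) = \left(\left(-37 - 54\right) - 7\right) \left(- \frac{11}{5}\right) = \left(-91 - 7\right) \left(- \frac{11}{5}\right) = \left(-98\right) \left(- \frac{11}{5}\right) = \frac{1078}{5}$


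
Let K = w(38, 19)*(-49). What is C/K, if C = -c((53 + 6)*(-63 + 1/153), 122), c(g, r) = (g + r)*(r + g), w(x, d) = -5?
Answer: -6172930624/117045 ≈ -52740.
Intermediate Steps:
c(g, r) = (g + r)² (c(g, r) = (g + r)*(g + r) = (g + r)²)
K = 245 (K = -5*(-49) = 245)
C = -302473600576/23409 (C = -((53 + 6)*(-63 + 1/153) + 122)² = -(59*(-63 + 1/153) + 122)² = -(59*(-9638/153) + 122)² = -(-568642/153 + 122)² = -(-549976/153)² = -1*302473600576/23409 = -302473600576/23409 ≈ -1.2921e+7)
C/K = -302473600576/23409/245 = -302473600576/23409*1/245 = -6172930624/117045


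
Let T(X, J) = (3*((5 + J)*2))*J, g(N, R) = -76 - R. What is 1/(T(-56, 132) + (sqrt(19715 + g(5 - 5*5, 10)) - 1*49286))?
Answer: 59218/3506751895 - 3*sqrt(2181)/3506751895 ≈ 1.6847e-5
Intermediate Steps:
T(X, J) = J*(30 + 6*J) (T(X, J) = (3*(10 + 2*J))*J = (30 + 6*J)*J = J*(30 + 6*J))
1/(T(-56, 132) + (sqrt(19715 + g(5 - 5*5, 10)) - 1*49286)) = 1/(6*132*(5 + 132) + (sqrt(19715 + (-76 - 1*10)) - 1*49286)) = 1/(6*132*137 + (sqrt(19715 + (-76 - 10)) - 49286)) = 1/(108504 + (sqrt(19715 - 86) - 49286)) = 1/(108504 + (sqrt(19629) - 49286)) = 1/(108504 + (3*sqrt(2181) - 49286)) = 1/(108504 + (-49286 + 3*sqrt(2181))) = 1/(59218 + 3*sqrt(2181))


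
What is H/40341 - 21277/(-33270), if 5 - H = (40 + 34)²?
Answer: 75146143/149127230 ≈ 0.50391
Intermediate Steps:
H = -5471 (H = 5 - (40 + 34)² = 5 - 1*74² = 5 - 1*5476 = 5 - 5476 = -5471)
H/40341 - 21277/(-33270) = -5471/40341 - 21277/(-33270) = -5471*1/40341 - 21277*(-1/33270) = -5471/40341 + 21277/33270 = 75146143/149127230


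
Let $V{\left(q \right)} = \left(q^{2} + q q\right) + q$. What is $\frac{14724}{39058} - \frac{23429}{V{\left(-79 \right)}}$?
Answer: $- \frac{366234055}{242218187} \approx -1.512$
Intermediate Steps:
$V{\left(q \right)} = q + 2 q^{2}$ ($V{\left(q \right)} = \left(q^{2} + q^{2}\right) + q = 2 q^{2} + q = q + 2 q^{2}$)
$\frac{14724}{39058} - \frac{23429}{V{\left(-79 \right)}} = \frac{14724}{39058} - \frac{23429}{\left(-79\right) \left(1 + 2 \left(-79\right)\right)} = 14724 \cdot \frac{1}{39058} - \frac{23429}{\left(-79\right) \left(1 - 158\right)} = \frac{7362}{19529} - \frac{23429}{\left(-79\right) \left(-157\right)} = \frac{7362}{19529} - \frac{23429}{12403} = - \frac{366234055}{242218187}$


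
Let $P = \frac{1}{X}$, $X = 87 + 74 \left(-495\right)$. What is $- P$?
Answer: $\frac{1}{36543} \approx 2.7365 \cdot 10^{-5}$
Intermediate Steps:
$X = -36543$ ($X = 87 - 36630 = -36543$)
$P = - \frac{1}{36543}$ ($P = \frac{1}{-36543} = - \frac{1}{36543} \approx -2.7365 \cdot 10^{-5}$)
$- P = \left(-1\right) \left(- \frac{1}{36543}\right) = \frac{1}{36543}$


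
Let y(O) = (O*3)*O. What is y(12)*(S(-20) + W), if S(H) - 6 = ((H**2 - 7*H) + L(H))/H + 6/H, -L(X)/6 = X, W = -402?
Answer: -927288/5 ≈ -1.8546e+5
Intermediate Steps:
L(X) = -6*X
y(O) = 3*O**2 (y(O) = (3*O)*O = 3*O**2)
S(H) = 6 + 6/H + (H**2 - 13*H)/H (S(H) = 6 + (((H**2 - 7*H) - 6*H)/H + 6/H) = 6 + ((H**2 - 13*H)/H + 6/H) = 6 + (6/H + (H**2 - 13*H)/H) = 6 + 6/H + (H**2 - 13*H)/H)
y(12)*(S(-20) + W) = (3*12**2)*((-7 - 20 + 6/(-20)) - 402) = (3*144)*((-7 - 20 + 6*(-1/20)) - 402) = 432*((-7 - 20 - 3/10) - 402) = 432*(-273/10 - 402) = 432*(-4293/10) = -927288/5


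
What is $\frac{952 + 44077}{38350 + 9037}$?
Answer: $\frac{45029}{47387} \approx 0.95024$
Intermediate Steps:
$\frac{952 + 44077}{38350 + 9037} = \frac{45029}{47387}$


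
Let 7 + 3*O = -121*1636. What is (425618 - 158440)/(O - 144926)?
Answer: -801534/632741 ≈ -1.2668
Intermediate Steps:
O = -197963/3 (O = -7/3 + (-121*1636)/3 = -7/3 + (⅓)*(-197956) = -7/3 - 197956/3 = -197963/3 ≈ -65988.)
(425618 - 158440)/(O - 144926) = (425618 - 158440)/(-197963/3 - 144926) = 267178/(-632741/3) = 267178*(-3/632741) = -801534/632741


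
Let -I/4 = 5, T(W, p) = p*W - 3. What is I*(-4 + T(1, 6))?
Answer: 20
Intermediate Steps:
T(W, p) = -3 + W*p (T(W, p) = W*p - 3 = -3 + W*p)
I = -20 (I = -4*5 = -20)
I*(-4 + T(1, 6)) = -20*(-4 + (-3 + 1*6)) = -20*(-4 + (-3 + 6)) = -20*(-4 + 3) = -20*(-1) = 20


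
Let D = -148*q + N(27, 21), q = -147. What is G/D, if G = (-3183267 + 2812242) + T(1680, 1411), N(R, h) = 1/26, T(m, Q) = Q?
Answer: -9609964/565657 ≈ -16.989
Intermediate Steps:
N(R, h) = 1/26
G = -369614 (G = (-3183267 + 2812242) + 1411 = -371025 + 1411 = -369614)
D = 565657/26 (D = -148*(-147) + 1/26 = 21756 + 1/26 = 565657/26 ≈ 21756.)
G/D = -369614/565657/26 = -369614*26/565657 = -9609964/565657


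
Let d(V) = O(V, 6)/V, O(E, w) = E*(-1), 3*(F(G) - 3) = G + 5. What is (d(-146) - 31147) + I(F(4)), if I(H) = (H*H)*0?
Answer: -31148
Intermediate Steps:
F(G) = 14/3 + G/3 (F(G) = 3 + (G + 5)/3 = 3 + (5 + G)/3 = 3 + (5/3 + G/3) = 14/3 + G/3)
I(H) = 0 (I(H) = H**2*0 = 0)
O(E, w) = -E
d(V) = -1 (d(V) = (-V)/V = -1)
(d(-146) - 31147) + I(F(4)) = (-1 - 31147) + 0 = -31148 + 0 = -31148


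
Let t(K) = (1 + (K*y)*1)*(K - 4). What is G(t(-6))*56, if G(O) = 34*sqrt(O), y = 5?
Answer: 1904*sqrt(290) ≈ 32424.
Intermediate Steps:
t(K) = (1 + 5*K)*(-4 + K) (t(K) = (1 + (K*5)*1)*(K - 4) = (1 + (5*K)*1)*(-4 + K) = (1 + 5*K)*(-4 + K))
G(t(-6))*56 = (34*sqrt(-4 - 19*(-6) + 5*(-6)**2))*56 = (34*sqrt(-4 + 114 + 5*36))*56 = (34*sqrt(-4 + 114 + 180))*56 = (34*sqrt(290))*56 = 1904*sqrt(290)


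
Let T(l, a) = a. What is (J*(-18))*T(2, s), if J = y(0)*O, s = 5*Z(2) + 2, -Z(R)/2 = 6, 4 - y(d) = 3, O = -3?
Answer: -3132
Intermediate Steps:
y(d) = 1 (y(d) = 4 - 1*3 = 4 - 3 = 1)
Z(R) = -12 (Z(R) = -2*6 = -12)
s = -58 (s = 5*(-12) + 2 = -60 + 2 = -58)
J = -3 (J = 1*(-3) = -3)
(J*(-18))*T(2, s) = -3*(-18)*(-58) = 54*(-58) = -3132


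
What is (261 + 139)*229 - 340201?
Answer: -248601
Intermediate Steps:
(261 + 139)*229 - 340201 = 400*229 - 340201 = 91600 - 340201 = -248601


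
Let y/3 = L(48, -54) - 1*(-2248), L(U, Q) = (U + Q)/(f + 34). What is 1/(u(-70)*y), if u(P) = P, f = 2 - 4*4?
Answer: -1/472017 ≈ -2.1186e-6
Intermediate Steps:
f = -14 (f = 2 - 16 = -14)
L(U, Q) = Q/20 + U/20 (L(U, Q) = (U + Q)/(-14 + 34) = (Q + U)/20 = (Q + U)*(1/20) = Q/20 + U/20)
y = 67431/10 (y = 3*(((1/20)*(-54) + (1/20)*48) - 1*(-2248)) = 3*((-27/10 + 12/5) + 2248) = 3*(-3/10 + 2248) = 3*(22477/10) = 67431/10 ≈ 6743.1)
1/(u(-70)*y) = 1/((-70)*(67431/10)) = -1/70*10/67431 = -1/472017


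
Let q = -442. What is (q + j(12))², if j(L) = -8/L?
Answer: 1763584/9 ≈ 1.9595e+5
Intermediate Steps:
(q + j(12))² = (-442 - 8/12)² = (-442 - 8*1/12)² = (-442 - ⅔)² = (-1328/3)² = 1763584/9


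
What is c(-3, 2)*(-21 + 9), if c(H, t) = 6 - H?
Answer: -108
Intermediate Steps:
c(-3, 2)*(-21 + 9) = (6 - 1*(-3))*(-21 + 9) = (6 + 3)*(-12) = 9*(-12) = -108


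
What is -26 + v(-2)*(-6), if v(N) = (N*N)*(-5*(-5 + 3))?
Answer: -266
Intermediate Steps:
v(N) = 10*N**2 (v(N) = N**2*(-5*(-2)) = N**2*10 = 10*N**2)
-26 + v(-2)*(-6) = -26 + (10*(-2)**2)*(-6) = -26 + (10*4)*(-6) = -26 + 40*(-6) = -26 - 240 = -266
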